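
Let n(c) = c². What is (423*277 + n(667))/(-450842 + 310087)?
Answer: -112412/28151 ≈ -3.9932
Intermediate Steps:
(423*277 + n(667))/(-450842 + 310087) = (423*277 + 667²)/(-450842 + 310087) = (117171 + 444889)/(-140755) = 562060*(-1/140755) = -112412/28151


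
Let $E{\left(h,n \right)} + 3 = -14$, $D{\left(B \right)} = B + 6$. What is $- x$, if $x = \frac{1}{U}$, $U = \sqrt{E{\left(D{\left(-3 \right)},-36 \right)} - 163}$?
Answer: $\frac{i \sqrt{5}}{30} \approx 0.074536 i$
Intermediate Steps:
$D{\left(B \right)} = 6 + B$
$E{\left(h,n \right)} = -17$ ($E{\left(h,n \right)} = -3 - 14 = -17$)
$U = 6 i \sqrt{5}$ ($U = \sqrt{-17 - 163} = \sqrt{-180} = 6 i \sqrt{5} \approx 13.416 i$)
$x = - \frac{i \sqrt{5}}{30}$ ($x = \frac{1}{6 i \sqrt{5}} = - \frac{i \sqrt{5}}{30} \approx - 0.074536 i$)
$- x = - \frac{\left(-1\right) i \sqrt{5}}{30} = \frac{i \sqrt{5}}{30}$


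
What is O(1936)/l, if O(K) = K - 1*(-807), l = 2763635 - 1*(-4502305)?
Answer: 2743/7265940 ≈ 0.00037751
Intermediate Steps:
l = 7265940 (l = 2763635 + 4502305 = 7265940)
O(K) = 807 + K (O(K) = K + 807 = 807 + K)
O(1936)/l = (807 + 1936)/7265940 = 2743*(1/7265940) = 2743/7265940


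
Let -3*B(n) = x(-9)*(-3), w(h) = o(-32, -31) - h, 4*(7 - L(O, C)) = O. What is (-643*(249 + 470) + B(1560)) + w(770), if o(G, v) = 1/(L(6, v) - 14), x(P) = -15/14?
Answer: -110214989/238 ≈ -4.6309e+5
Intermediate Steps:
L(O, C) = 7 - O/4
x(P) = -15/14 (x(P) = -15*1/14 = -15/14)
o(G, v) = -2/17 (o(G, v) = 1/((7 - ¼*6) - 14) = 1/((7 - 3/2) - 14) = 1/(11/2 - 14) = 1/(-17/2) = -2/17)
w(h) = -2/17 - h
B(n) = -15/14 (B(n) = -(-5)*(-3)/14 = -⅓*45/14 = -15/14)
(-643*(249 + 470) + B(1560)) + w(770) = (-643*(249 + 470) - 15/14) + (-2/17 - 1*770) = (-643*719 - 15/14) + (-2/17 - 770) = (-462317 - 15/14) - 13092/17 = -6472453/14 - 13092/17 = -110214989/238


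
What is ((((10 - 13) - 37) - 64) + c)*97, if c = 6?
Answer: -9506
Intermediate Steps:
((((10 - 13) - 37) - 64) + c)*97 = ((((10 - 13) - 37) - 64) + 6)*97 = (((-3 - 37) - 64) + 6)*97 = ((-40 - 64) + 6)*97 = (-104 + 6)*97 = -98*97 = -9506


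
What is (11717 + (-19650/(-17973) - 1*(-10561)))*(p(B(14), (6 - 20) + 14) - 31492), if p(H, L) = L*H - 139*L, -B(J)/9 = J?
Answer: -4203364719616/5991 ≈ -7.0161e+8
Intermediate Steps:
B(J) = -9*J
p(H, L) = -139*L + H*L (p(H, L) = H*L - 139*L = -139*L + H*L)
(11717 + (-19650/(-17973) - 1*(-10561)))*(p(B(14), (6 - 20) + 14) - 31492) = (11717 + (-19650/(-17973) - 1*(-10561)))*(((6 - 20) + 14)*(-139 - 9*14) - 31492) = (11717 + (-19650*(-1/17973) + 10561))*((-14 + 14)*(-139 - 126) - 31492) = (11717 + (6550/5991 + 10561))*(0*(-265) - 31492) = (11717 + 63277501/5991)*(0 - 31492) = (133474048/5991)*(-31492) = -4203364719616/5991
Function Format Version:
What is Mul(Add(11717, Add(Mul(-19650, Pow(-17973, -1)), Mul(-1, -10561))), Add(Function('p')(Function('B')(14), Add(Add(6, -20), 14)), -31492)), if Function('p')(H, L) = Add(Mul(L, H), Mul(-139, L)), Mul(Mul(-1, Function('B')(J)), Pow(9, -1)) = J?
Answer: Rational(-4203364719616, 5991) ≈ -7.0161e+8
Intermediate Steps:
Function('B')(J) = Mul(-9, J)
Function('p')(H, L) = Add(Mul(-139, L), Mul(H, L)) (Function('p')(H, L) = Add(Mul(H, L), Mul(-139, L)) = Add(Mul(-139, L), Mul(H, L)))
Mul(Add(11717, Add(Mul(-19650, Pow(-17973, -1)), Mul(-1, -10561))), Add(Function('p')(Function('B')(14), Add(Add(6, -20), 14)), -31492)) = Mul(Add(11717, Add(Mul(-19650, Pow(-17973, -1)), Mul(-1, -10561))), Add(Mul(Add(Add(6, -20), 14), Add(-139, Mul(-9, 14))), -31492)) = Mul(Add(11717, Add(Mul(-19650, Rational(-1, 17973)), 10561)), Add(Mul(Add(-14, 14), Add(-139, -126)), -31492)) = Mul(Add(11717, Add(Rational(6550, 5991), 10561)), Add(Mul(0, -265), -31492)) = Mul(Add(11717, Rational(63277501, 5991)), Add(0, -31492)) = Mul(Rational(133474048, 5991), -31492) = Rational(-4203364719616, 5991)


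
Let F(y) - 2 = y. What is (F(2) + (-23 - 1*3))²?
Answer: 484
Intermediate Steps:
F(y) = 2 + y
(F(2) + (-23 - 1*3))² = ((2 + 2) + (-23 - 1*3))² = (4 + (-23 - 3))² = (4 - 26)² = (-22)² = 484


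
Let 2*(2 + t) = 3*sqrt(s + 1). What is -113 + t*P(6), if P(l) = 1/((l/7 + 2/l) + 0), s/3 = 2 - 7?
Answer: -2867/25 + 63*I*sqrt(14)/50 ≈ -114.68 + 4.7145*I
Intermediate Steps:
s = -15 (s = 3*(2 - 7) = 3*(-5) = -15)
t = -2 + 3*I*sqrt(14)/2 (t = -2 + (3*sqrt(-15 + 1))/2 = -2 + (3*sqrt(-14))/2 = -2 + (3*(I*sqrt(14)))/2 = -2 + (3*I*sqrt(14))/2 = -2 + 3*I*sqrt(14)/2 ≈ -2.0 + 5.6125*I)
P(l) = 1/(2/l + l/7) (P(l) = 1/((l*(1/7) + 2/l) + 0) = 1/((l/7 + 2/l) + 0) = 1/((2/l + l/7) + 0) = 1/(2/l + l/7))
-113 + t*P(6) = -113 + (-2 + 3*I*sqrt(14)/2)*(7*6/(14 + 6**2)) = -113 + (-2 + 3*I*sqrt(14)/2)*(7*6/(14 + 36)) = -113 + (-2 + 3*I*sqrt(14)/2)*(7*6/50) = -113 + (-2 + 3*I*sqrt(14)/2)*(7*6*(1/50)) = -113 + (-2 + 3*I*sqrt(14)/2)*(21/25) = -113 + (-42/25 + 63*I*sqrt(14)/50) = -2867/25 + 63*I*sqrt(14)/50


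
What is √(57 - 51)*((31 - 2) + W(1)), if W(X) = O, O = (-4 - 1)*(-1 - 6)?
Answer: 64*√6 ≈ 156.77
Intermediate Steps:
O = 35 (O = -5*(-7) = 35)
W(X) = 35
√(57 - 51)*((31 - 2) + W(1)) = √(57 - 51)*((31 - 2) + 35) = √6*(29 + 35) = √6*64 = 64*√6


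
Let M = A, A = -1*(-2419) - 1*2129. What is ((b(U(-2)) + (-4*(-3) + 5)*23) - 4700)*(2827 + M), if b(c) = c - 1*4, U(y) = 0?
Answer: -13443621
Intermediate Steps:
b(c) = -4 + c (b(c) = c - 4 = -4 + c)
A = 290 (A = 2419 - 2129 = 290)
M = 290
((b(U(-2)) + (-4*(-3) + 5)*23) - 4700)*(2827 + M) = (((-4 + 0) + (-4*(-3) + 5)*23) - 4700)*(2827 + 290) = ((-4 + (12 + 5)*23) - 4700)*3117 = ((-4 + 17*23) - 4700)*3117 = ((-4 + 391) - 4700)*3117 = (387 - 4700)*3117 = -4313*3117 = -13443621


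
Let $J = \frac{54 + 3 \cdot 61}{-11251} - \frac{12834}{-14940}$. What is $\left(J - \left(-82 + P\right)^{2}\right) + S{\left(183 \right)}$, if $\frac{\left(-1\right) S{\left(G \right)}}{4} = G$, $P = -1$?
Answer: $- \frac{71159587677}{9338330} \approx -7620.2$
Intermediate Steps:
$S{\left(G \right)} = - 4 G$
$J = \frac{7825253}{9338330}$ ($J = \left(54 + 183\right) \left(- \frac{1}{11251}\right) - - \frac{713}{830} = 237 \left(- \frac{1}{11251}\right) + \frac{713}{830} = - \frac{237}{11251} + \frac{713}{830} = \frac{7825253}{9338330} \approx 0.83797$)
$\left(J - \left(-82 + P\right)^{2}\right) + S{\left(183 \right)} = \left(\frac{7825253}{9338330} - \left(-82 - 1\right)^{2}\right) - 732 = \left(\frac{7825253}{9338330} - \left(-83\right)^{2}\right) - 732 = \left(\frac{7825253}{9338330} - 6889\right) - 732 = - \frac{64323930117}{9338330} - 732 = - \frac{71159587677}{9338330}$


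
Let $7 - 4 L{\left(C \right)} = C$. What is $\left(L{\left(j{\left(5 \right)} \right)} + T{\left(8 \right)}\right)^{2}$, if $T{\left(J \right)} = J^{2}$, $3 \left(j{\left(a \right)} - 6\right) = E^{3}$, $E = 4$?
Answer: $\frac{499849}{144} \approx 3471.2$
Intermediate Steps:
$j{\left(a \right)} = \frac{82}{3}$ ($j{\left(a \right)} = 6 + \frac{4^{3}}{3} = 6 + \frac{1}{3} \cdot 64 = 6 + \frac{64}{3} = \frac{82}{3}$)
$L{\left(C \right)} = \frac{7}{4} - \frac{C}{4}$
$\left(L{\left(j{\left(5 \right)} \right)} + T{\left(8 \right)}\right)^{2} = \left(\left(\frac{7}{4} - \frac{41}{6}\right) + 8^{2}\right)^{2} = \left(\left(\frac{7}{4} - \frac{41}{6}\right) + 64\right)^{2} = \left(- \frac{61}{12} + 64\right)^{2} = \left(\frac{707}{12}\right)^{2} = \frac{499849}{144}$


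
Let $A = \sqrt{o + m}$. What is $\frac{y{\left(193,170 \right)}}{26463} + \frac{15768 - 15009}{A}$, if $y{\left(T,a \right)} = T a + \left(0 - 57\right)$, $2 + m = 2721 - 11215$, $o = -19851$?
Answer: $\frac{32753}{26463} - \frac{23 i \sqrt{28347}}{859} \approx 1.2377 - 4.508 i$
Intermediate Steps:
$m = -8496$ ($m = -2 + \left(2721 - 11215\right) = -2 - 8494 = -8496$)
$y{\left(T,a \right)} = -57 + T a$ ($y{\left(T,a \right)} = T a - 57 = -57 + T a$)
$A = i \sqrt{28347}$ ($A = \sqrt{-19851 - 8496} = \sqrt{-28347} = i \sqrt{28347} \approx 168.37 i$)
$\frac{y{\left(193,170 \right)}}{26463} + \frac{15768 - 15009}{A} = \frac{-57 + 193 \cdot 170}{26463} + \frac{15768 - 15009}{i \sqrt{28347}} = \left(-57 + 32810\right) \frac{1}{26463} + 759 \left(- \frac{i \sqrt{28347}}{28347}\right) = 32753 \cdot \frac{1}{26463} - \frac{23 i \sqrt{28347}}{859} = \frac{32753}{26463} - \frac{23 i \sqrt{28347}}{859}$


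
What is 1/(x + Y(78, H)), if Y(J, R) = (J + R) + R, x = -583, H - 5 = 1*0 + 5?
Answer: -1/485 ≈ -0.0020619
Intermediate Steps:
H = 10 (H = 5 + (1*0 + 5) = 5 + (0 + 5) = 5 + 5 = 10)
Y(J, R) = J + 2*R
1/(x + Y(78, H)) = 1/(-583 + (78 + 2*10)) = 1/(-583 + (78 + 20)) = 1/(-583 + 98) = 1/(-485) = -1/485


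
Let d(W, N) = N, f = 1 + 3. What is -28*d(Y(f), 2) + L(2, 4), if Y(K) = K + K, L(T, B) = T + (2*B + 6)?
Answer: -40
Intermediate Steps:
f = 4
L(T, B) = 6 + T + 2*B (L(T, B) = T + (6 + 2*B) = 6 + T + 2*B)
Y(K) = 2*K
-28*d(Y(f), 2) + L(2, 4) = -28*2 + (6 + 2 + 2*4) = -56 + (6 + 2 + 8) = -56 + 16 = -40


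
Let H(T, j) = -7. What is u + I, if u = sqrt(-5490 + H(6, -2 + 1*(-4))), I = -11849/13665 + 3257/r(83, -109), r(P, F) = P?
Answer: 43523438/1134195 + I*sqrt(5497) ≈ 38.374 + 74.142*I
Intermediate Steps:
I = 43523438/1134195 (I = -11849/13665 + 3257/83 = 43523438/1134195 ≈ 38.374)
u = I*sqrt(5497) (u = sqrt(-5490 - 7) = sqrt(-5497) = I*sqrt(5497) ≈ 74.142*I)
u + I = I*sqrt(5497) + 43523438/1134195 = 43523438/1134195 + I*sqrt(5497)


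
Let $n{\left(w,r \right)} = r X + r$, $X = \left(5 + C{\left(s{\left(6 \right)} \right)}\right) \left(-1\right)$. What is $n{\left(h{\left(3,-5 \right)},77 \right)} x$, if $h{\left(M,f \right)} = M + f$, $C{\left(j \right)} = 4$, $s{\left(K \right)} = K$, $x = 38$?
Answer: $-23408$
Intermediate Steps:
$X = -9$ ($X = \left(5 + 4\right) \left(-1\right) = 9 \left(-1\right) = -9$)
$n{\left(w,r \right)} = - 8 r$ ($n{\left(w,r \right)} = r \left(-9\right) + r = - 9 r + r = - 8 r$)
$n{\left(h{\left(3,-5 \right)},77 \right)} x = \left(-8\right) 77 \cdot 38 = \left(-616\right) 38 = -23408$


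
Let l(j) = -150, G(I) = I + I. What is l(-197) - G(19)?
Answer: -188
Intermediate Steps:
G(I) = 2*I
l(-197) - G(19) = -150 - 2*19 = -150 - 1*38 = -150 - 38 = -188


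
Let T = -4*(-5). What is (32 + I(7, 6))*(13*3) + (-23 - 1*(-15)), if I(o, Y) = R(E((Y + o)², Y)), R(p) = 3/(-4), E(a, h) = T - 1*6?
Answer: 4843/4 ≈ 1210.8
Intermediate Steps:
T = 20
E(a, h) = 14 (E(a, h) = 20 - 1*6 = 20 - 6 = 14)
R(p) = -¾ (R(p) = 3*(-¼) = -¾)
I(o, Y) = -¾
(32 + I(7, 6))*(13*3) + (-23 - 1*(-15)) = (32 - ¾)*(13*3) + (-23 - 1*(-15)) = (125/4)*39 + (-23 + 15) = 4875/4 - 8 = 4843/4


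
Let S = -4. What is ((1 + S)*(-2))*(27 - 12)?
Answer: 90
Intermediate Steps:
((1 + S)*(-2))*(27 - 12) = ((1 - 4)*(-2))*(27 - 12) = -3*(-2)*15 = 6*15 = 90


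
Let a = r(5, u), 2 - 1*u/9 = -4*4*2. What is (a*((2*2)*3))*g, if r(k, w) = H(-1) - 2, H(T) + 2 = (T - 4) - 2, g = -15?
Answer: 1980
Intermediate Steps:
u = 306 (u = 18 - 9*(-4*4)*2 = 18 - (-144)*2 = 18 - 9*(-32) = 18 + 288 = 306)
H(T) = -8 + T (H(T) = -2 + ((T - 4) - 2) = -2 + ((-4 + T) - 2) = -2 + (-6 + T) = -8 + T)
r(k, w) = -11 (r(k, w) = (-8 - 1) - 2 = -9 - 2 = -11)
a = -11
(a*((2*2)*3))*g = -11*2*2*3*(-15) = -44*3*(-15) = -11*12*(-15) = -132*(-15) = 1980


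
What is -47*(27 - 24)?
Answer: -141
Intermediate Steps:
-47*(27 - 24) = -47*3 = -141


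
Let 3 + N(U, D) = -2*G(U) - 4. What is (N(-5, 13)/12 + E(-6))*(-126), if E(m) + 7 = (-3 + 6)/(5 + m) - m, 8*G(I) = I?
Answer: 4515/8 ≈ 564.38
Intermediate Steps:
G(I) = I/8
N(U, D) = -7 - U/4 (N(U, D) = -3 + (-U/4 - 4) = -3 + (-4 - U/4) = -7 - U/4)
E(m) = -7 - m + 3/(5 + m) (E(m) = -7 + ((-3 + 6)/(5 + m) - m) = -7 + (3/(5 + m) - m) = -7 + (-m + 3/(5 + m)) = -7 - m + 3/(5 + m))
(N(-5, 13)/12 + E(-6))*(-126) = ((-7 - ¼*(-5))/12 + (-32 - 1*(-6)² - 12*(-6))/(5 - 6))*(-126) = ((-7 + 5/4)*(1/12) + (-32 - 1*36 + 72)/(-1))*(-126) = (-23/4*1/12 - (-32 - 36 + 72))*(-126) = (-23/48 - 1*4)*(-126) = (-23/48 - 4)*(-126) = -215/48*(-126) = 4515/8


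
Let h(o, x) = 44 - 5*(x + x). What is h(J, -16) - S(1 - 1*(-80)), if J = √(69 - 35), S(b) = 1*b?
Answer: 123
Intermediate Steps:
S(b) = b
J = √34 ≈ 5.8309
h(o, x) = 44 - 10*x (h(o, x) = 44 - 5*2*x = 44 - 10*x)
h(J, -16) - S(1 - 1*(-80)) = (44 - 10*(-16)) - (1 - 1*(-80)) = (44 + 160) - (1 + 80) = 204 - 1*81 = 204 - 81 = 123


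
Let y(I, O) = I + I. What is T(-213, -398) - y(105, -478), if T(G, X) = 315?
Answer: 105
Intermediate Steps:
y(I, O) = 2*I
T(-213, -398) - y(105, -478) = 315 - 2*105 = 315 - 1*210 = 315 - 210 = 105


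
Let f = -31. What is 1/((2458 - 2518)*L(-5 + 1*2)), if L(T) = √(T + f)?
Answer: I*√34/2040 ≈ 0.0028583*I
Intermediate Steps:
L(T) = √(-31 + T) (L(T) = √(T - 31) = √(-31 + T))
1/((2458 - 2518)*L(-5 + 1*2)) = 1/((2458 - 2518)*(√(-31 + (-5 + 1*2)))) = 1/((-60)*(√(-31 + (-5 + 2)))) = -1/(60*√(-31 - 3)) = -(-I*√34/34)/60 = -(-1)*I*√34/2040 = I*√34/2040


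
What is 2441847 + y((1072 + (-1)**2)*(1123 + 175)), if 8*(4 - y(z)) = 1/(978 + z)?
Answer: 27226287023455/11149856 ≈ 2.4419e+6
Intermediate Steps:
y(z) = 4 - 1/(8*(978 + z))
2441847 + y((1072 + (-1)**2)*(1123 + 175)) = 2441847 + (31295 + 32*((1072 + (-1)**2)*(1123 + 175)))/(8*(978 + (1072 + (-1)**2)*(1123 + 175))) = 2441847 + (31295 + 32*((1072 + 1)*1298))/(8*(978 + (1072 + 1)*1298)) = 2441847 + (31295 + 32*(1073*1298))/(8*(978 + 1073*1298)) = 2441847 + (31295 + 32*1392754)/(8*(978 + 1392754)) = 2441847 + (1/8)*(31295 + 44568128)/1393732 = 2441847 + (1/8)*(1/1393732)*44599423 = 2441847 + 44599423/11149856 = 27226287023455/11149856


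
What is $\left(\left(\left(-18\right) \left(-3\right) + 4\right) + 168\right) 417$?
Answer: $94242$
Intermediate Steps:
$\left(\left(\left(-18\right) \left(-3\right) + 4\right) + 168\right) 417 = \left(\left(54 + 4\right) + 168\right) 417 = \left(58 + 168\right) 417 = 226 \cdot 417 = 94242$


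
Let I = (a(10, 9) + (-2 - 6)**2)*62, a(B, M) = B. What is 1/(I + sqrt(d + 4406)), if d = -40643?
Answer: 4588/21085981 - I*sqrt(36237)/21085981 ≈ 0.00021759 - 9.0278e-6*I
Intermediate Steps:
I = 4588 (I = (10 + (-2 - 6)**2)*62 = (10 + (-8)**2)*62 = (10 + 64)*62 = 74*62 = 4588)
1/(I + sqrt(d + 4406)) = 1/(4588 + sqrt(-40643 + 4406)) = 1/(4588 + sqrt(-36237)) = 1/(4588 + I*sqrt(36237))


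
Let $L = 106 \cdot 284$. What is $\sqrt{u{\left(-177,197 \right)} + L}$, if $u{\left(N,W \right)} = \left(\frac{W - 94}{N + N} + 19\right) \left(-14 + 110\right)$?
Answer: $\frac{2 \sqrt{27761034}}{59} \approx 178.61$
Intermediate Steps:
$u{\left(N,W \right)} = 1824 + \frac{48 \left(-94 + W\right)}{N}$ ($u{\left(N,W \right)} = \left(\frac{-94 + W}{2 N} + 19\right) 96 = \left(19 + \frac{-94 + W}{2 N}\right) 96 = 1824 + \frac{48 \left(-94 + W\right)}{N}$)
$L = 30104$
$\sqrt{u{\left(-177,197 \right)} + L} = \sqrt{\frac{48 \left(-94 + 197 + 38 \left(-177\right)\right)}{-177} + 30104} = \sqrt{48 \left(- \frac{1}{177}\right) \left(-94 + 197 - 6726\right) + 30104} = \sqrt{48 \left(- \frac{1}{177}\right) \left(-6623\right) + 30104} = \sqrt{\frac{105968}{59} + 30104} = \sqrt{\frac{1882104}{59}} = \frac{2 \sqrt{27761034}}{59}$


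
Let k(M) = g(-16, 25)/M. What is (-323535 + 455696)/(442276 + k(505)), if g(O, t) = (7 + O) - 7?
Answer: 66741305/223349364 ≈ 0.29882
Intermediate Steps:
g(O, t) = O
k(M) = -16/M
(-323535 + 455696)/(442276 + k(505)) = (-323535 + 455696)/(442276 - 16/505) = 132161/(442276 - 16*1/505) = 132161/(442276 - 16/505) = 132161/(223349364/505) = 132161*(505/223349364) = 66741305/223349364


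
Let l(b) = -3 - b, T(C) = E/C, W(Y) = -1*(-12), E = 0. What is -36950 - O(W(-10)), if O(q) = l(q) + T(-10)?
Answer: -36935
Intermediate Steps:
W(Y) = 12
T(C) = 0 (T(C) = 0/C = 0)
O(q) = -3 - q (O(q) = (-3 - q) + 0 = -3 - q)
-36950 - O(W(-10)) = -36950 - (-3 - 1*12) = -36950 - (-3 - 12) = -36950 - 1*(-15) = -36950 + 15 = -36935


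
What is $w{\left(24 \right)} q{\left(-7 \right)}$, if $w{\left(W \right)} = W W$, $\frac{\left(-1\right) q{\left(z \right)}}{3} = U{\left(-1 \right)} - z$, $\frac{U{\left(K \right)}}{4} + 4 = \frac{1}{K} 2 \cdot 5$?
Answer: $84672$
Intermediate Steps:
$U{\left(K \right)} = -16 + \frac{40}{K}$ ($U{\left(K \right)} = -16 + 4 \frac{1}{K} 2 \cdot 5 = -16 + 4 \frac{2}{K} 5 = -16 + 4 \frac{10}{K} = -16 + \frac{40}{K}$)
$q{\left(z \right)} = 168 + 3 z$ ($q{\left(z \right)} = - 3 \left(\left(-16 + \frac{40}{-1}\right) - z\right) = - 3 \left(\left(-16 + 40 \left(-1\right)\right) - z\right) = - 3 \left(\left(-16 - 40\right) - z\right) = - 3 \left(-56 - z\right) = 168 + 3 z$)
$w{\left(W \right)} = W^{2}$
$w{\left(24 \right)} q{\left(-7 \right)} = 24^{2} \left(168 + 3 \left(-7\right)\right) = 576 \left(168 - 21\right) = 576 \cdot 147 = 84672$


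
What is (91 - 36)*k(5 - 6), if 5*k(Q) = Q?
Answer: -11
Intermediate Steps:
k(Q) = Q/5
(91 - 36)*k(5 - 6) = (91 - 36)*((5 - 6)/5) = 55*((1/5)*(-1)) = 55*(-1/5) = -11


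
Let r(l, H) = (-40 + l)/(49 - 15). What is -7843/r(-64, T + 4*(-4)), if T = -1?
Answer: 133331/52 ≈ 2564.1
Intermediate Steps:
r(l, H) = -20/17 + l/34 (r(l, H) = (-40 + l)/34 = (-40 + l)*(1/34) = -20/17 + l/34)
-7843/r(-64, T + 4*(-4)) = -7843/(-20/17 + (1/34)*(-64)) = -7843/(-20/17 - 32/17) = -7843/(-52/17) = -7843*(-17/52) = 133331/52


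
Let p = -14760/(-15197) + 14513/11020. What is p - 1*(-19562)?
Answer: 3276449737541/167470940 ≈ 19564.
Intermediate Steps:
p = 383209261/167470940 (p = -14760*(-1/15197) + 14513*(1/11020) = 14760/15197 + 14513/11020 = 383209261/167470940 ≈ 2.2882)
p - 1*(-19562) = 383209261/167470940 - 1*(-19562) = 383209261/167470940 + 19562 = 3276449737541/167470940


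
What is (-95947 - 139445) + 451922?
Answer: 216530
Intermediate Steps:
(-95947 - 139445) + 451922 = -235392 + 451922 = 216530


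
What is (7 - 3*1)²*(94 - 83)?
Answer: 176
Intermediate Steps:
(7 - 3*1)²*(94 - 83) = (7 - 3)²*11 = 4²*11 = 16*11 = 176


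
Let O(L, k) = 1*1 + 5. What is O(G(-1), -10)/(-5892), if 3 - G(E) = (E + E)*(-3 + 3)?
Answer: -1/982 ≈ -0.0010183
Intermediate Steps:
G(E) = 3 (G(E) = 3 - (E + E)*(-3 + 3) = 3 - 2*E*0 = 3 - 1*0 = 3 + 0 = 3)
O(L, k) = 6 (O(L, k) = 1 + 5 = 6)
O(G(-1), -10)/(-5892) = 6/(-5892) = 6*(-1/5892) = -1/982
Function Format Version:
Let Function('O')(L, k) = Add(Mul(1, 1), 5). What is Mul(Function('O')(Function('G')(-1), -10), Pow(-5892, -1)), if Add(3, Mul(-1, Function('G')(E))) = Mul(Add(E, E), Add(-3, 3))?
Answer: Rational(-1, 982) ≈ -0.0010183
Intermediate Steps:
Function('G')(E) = 3 (Function('G')(E) = Add(3, Mul(-1, Mul(Add(E, E), Add(-3, 3)))) = Add(3, Mul(-1, Mul(Mul(2, E), 0))) = Add(3, Mul(-1, 0)) = Add(3, 0) = 3)
Function('O')(L, k) = 6 (Function('O')(L, k) = Add(1, 5) = 6)
Mul(Function('O')(Function('G')(-1), -10), Pow(-5892, -1)) = Mul(6, Pow(-5892, -1)) = Mul(6, Rational(-1, 5892)) = Rational(-1, 982)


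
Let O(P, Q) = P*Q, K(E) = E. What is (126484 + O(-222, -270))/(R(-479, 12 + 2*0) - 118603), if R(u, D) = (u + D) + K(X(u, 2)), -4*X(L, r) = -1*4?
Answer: -186424/119069 ≈ -1.5657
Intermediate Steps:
X(L, r) = 1 (X(L, r) = -(-1)*4/4 = -¼*(-4) = 1)
R(u, D) = 1 + D + u (R(u, D) = (u + D) + 1 = (D + u) + 1 = 1 + D + u)
(126484 + O(-222, -270))/(R(-479, 12 + 2*0) - 118603) = (126484 - 222*(-270))/((1 + (12 + 2*0) - 479) - 118603) = (126484 + 59940)/((1 + (12 + 0) - 479) - 118603) = 186424/((1 + 12 - 479) - 118603) = 186424/(-466 - 118603) = 186424/(-119069) = 186424*(-1/119069) = -186424/119069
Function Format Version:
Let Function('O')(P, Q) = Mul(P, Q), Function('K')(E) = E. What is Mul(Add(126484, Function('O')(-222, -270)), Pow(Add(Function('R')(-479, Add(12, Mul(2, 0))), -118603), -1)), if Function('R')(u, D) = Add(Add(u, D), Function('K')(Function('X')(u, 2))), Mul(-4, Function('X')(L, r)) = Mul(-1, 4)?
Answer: Rational(-186424, 119069) ≈ -1.5657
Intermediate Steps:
Function('X')(L, r) = 1 (Function('X')(L, r) = Mul(Rational(-1, 4), Mul(-1, 4)) = Mul(Rational(-1, 4), -4) = 1)
Function('R')(u, D) = Add(1, D, u) (Function('R')(u, D) = Add(Add(u, D), 1) = Add(Add(D, u), 1) = Add(1, D, u))
Mul(Add(126484, Function('O')(-222, -270)), Pow(Add(Function('R')(-479, Add(12, Mul(2, 0))), -118603), -1)) = Mul(Add(126484, Mul(-222, -270)), Pow(Add(Add(1, Add(12, Mul(2, 0)), -479), -118603), -1)) = Mul(Add(126484, 59940), Pow(Add(Add(1, Add(12, 0), -479), -118603), -1)) = Mul(186424, Pow(Add(Add(1, 12, -479), -118603), -1)) = Mul(186424, Pow(Add(-466, -118603), -1)) = Mul(186424, Pow(-119069, -1)) = Mul(186424, Rational(-1, 119069)) = Rational(-186424, 119069)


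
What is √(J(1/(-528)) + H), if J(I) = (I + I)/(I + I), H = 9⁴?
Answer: √6562 ≈ 81.006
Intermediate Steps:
H = 6561
J(I) = 1 (J(I) = (2*I)/((2*I)) = (2*I)*(1/(2*I)) = 1)
√(J(1/(-528)) + H) = √(1 + 6561) = √6562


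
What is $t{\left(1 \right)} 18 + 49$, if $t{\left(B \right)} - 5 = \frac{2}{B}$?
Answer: $175$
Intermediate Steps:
$t{\left(B \right)} = 5 + \frac{2}{B}$
$t{\left(1 \right)} 18 + 49 = \left(5 + \frac{2}{1}\right) 18 + 49 = \left(5 + 2 \cdot 1\right) 18 + 49 = \left(5 + 2\right) 18 + 49 = 7 \cdot 18 + 49 = 126 + 49 = 175$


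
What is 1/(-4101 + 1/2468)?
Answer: -2468/10121267 ≈ -0.00024384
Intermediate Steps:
1/(-4101 + 1/2468) = 1/(-10121267/2468) = -2468/10121267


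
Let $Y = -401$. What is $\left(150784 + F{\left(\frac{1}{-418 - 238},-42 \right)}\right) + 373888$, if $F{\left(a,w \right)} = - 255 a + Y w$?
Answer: $\frac{355233439}{656} \approx 5.4151 \cdot 10^{5}$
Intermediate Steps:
$F{\left(a,w \right)} = - 401 w - 255 a$ ($F{\left(a,w \right)} = - 255 a - 401 w = - 401 w - 255 a$)
$\left(150784 + F{\left(\frac{1}{-418 - 238},-42 \right)}\right) + 373888 = \left(150784 - \left(-16842 + \frac{255}{-418 - 238}\right)\right) + 373888 = \left(150784 + \left(16842 - \frac{255}{-656}\right)\right) + 373888 = \left(150784 + \left(16842 - - \frac{255}{656}\right)\right) + 373888 = \left(150784 + \left(16842 + \frac{255}{656}\right)\right) + 373888 = \left(150784 + \frac{11048607}{656}\right) + 373888 = \frac{109962911}{656} + 373888 = \frac{355233439}{656}$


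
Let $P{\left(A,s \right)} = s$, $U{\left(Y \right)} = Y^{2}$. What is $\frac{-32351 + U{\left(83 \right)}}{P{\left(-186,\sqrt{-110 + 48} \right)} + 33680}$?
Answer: $- \frac{428780080}{567171231} + \frac{12731 i \sqrt{62}}{567171231} \approx -0.756 + 0.00017674 i$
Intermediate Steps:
$\frac{-32351 + U{\left(83 \right)}}{P{\left(-186,\sqrt{-110 + 48} \right)} + 33680} = \frac{-32351 + 83^{2}}{\sqrt{-110 + 48} + 33680} = \frac{-32351 + 6889}{\sqrt{-62} + 33680} = - \frac{25462}{i \sqrt{62} + 33680} = - \frac{25462}{33680 + i \sqrt{62}}$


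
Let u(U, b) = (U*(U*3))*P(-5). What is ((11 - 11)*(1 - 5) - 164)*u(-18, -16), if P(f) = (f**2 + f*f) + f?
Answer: -7173360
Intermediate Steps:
P(f) = f + 2*f**2 (P(f) = (f**2 + f**2) + f = 2*f**2 + f = f + 2*f**2)
u(U, b) = 135*U**2 (u(U, b) = (U*(U*3))*(-5*(1 + 2*(-5))) = (U*(3*U))*(-5*(1 - 10)) = (3*U**2)*(-5*(-9)) = (3*U**2)*45 = 135*U**2)
((11 - 11)*(1 - 5) - 164)*u(-18, -16) = ((11 - 11)*(1 - 5) - 164)*(135*(-18)**2) = (0*(-4) - 164)*(135*324) = (0 - 164)*43740 = -164*43740 = -7173360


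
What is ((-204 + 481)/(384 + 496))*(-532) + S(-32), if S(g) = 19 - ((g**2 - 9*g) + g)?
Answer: -314261/220 ≈ -1428.5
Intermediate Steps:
S(g) = 19 - g**2 + 8*g (S(g) = 19 - (g**2 - 8*g) = 19 + (-g**2 + 8*g) = 19 - g**2 + 8*g)
((-204 + 481)/(384 + 496))*(-532) + S(-32) = ((-204 + 481)/(384 + 496))*(-532) + (19 - 1*(-32)**2 + 8*(-32)) = (277/880)*(-532) + (19 - 1*1024 - 256) = (277*(1/880))*(-532) + (19 - 1024 - 256) = (277/880)*(-532) - 1261 = -36841/220 - 1261 = -314261/220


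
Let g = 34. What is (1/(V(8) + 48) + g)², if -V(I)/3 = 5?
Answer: 1261129/1089 ≈ 1158.1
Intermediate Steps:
V(I) = -15 (V(I) = -3*5 = -15)
(1/(V(8) + 48) + g)² = (1/(-15 + 48) + 34)² = (1/33 + 34)² = (1123/33)² = 1261129/1089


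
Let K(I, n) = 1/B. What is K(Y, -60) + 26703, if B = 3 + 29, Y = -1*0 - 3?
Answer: 854497/32 ≈ 26703.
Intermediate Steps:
Y = -3 (Y = 0 - 3 = -3)
B = 32
K(I, n) = 1/32
K(Y, -60) + 26703 = 1/32 + 26703 = 854497/32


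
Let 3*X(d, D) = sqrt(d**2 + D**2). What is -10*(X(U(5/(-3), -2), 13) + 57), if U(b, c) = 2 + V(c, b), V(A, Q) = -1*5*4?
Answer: -570 - 10*sqrt(493)/3 ≈ -644.01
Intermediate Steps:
V(A, Q) = -20 (V(A, Q) = -5*4 = -20)
U(b, c) = -18 (U(b, c) = 2 - 20 = -18)
X(d, D) = sqrt(D**2 + d**2)/3 (X(d, D) = sqrt(d**2 + D**2)/3 = sqrt(D**2 + d**2)/3)
-10*(X(U(5/(-3), -2), 13) + 57) = -10*(sqrt(13**2 + (-18)**2)/3 + 57) = -10*(sqrt(169 + 324)/3 + 57) = -10*(sqrt(493)/3 + 57) = -10*(57 + sqrt(493)/3) = -570 - 10*sqrt(493)/3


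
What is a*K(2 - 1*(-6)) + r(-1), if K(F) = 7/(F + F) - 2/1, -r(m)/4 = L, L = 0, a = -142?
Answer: 1775/8 ≈ 221.88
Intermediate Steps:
r(m) = 0 (r(m) = -4*0 = 0)
K(F) = -2 + 7/(2*F) (K(F) = 7/((2*F)) - 2*1 = 7*(1/(2*F)) - 2 = 7/(2*F) - 2 = -2 + 7/(2*F))
a*K(2 - 1*(-6)) + r(-1) = -142*(-2 + 7/(2*(2 - 1*(-6)))) + 0 = -142*(-2 + 7/(2*(2 + 6))) + 0 = -142*(-2 + (7/2)/8) + 0 = -142*(-2 + (7/2)*(⅛)) + 0 = -142*(-2 + 7/16) + 0 = -142*(-25/16) + 0 = 1775/8 + 0 = 1775/8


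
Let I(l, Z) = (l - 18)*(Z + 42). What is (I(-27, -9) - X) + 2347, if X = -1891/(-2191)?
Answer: 1886751/2191 ≈ 861.14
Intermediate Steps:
X = 1891/2191 (X = -1891*(-1/2191) = 1891/2191 ≈ 0.86308)
I(l, Z) = (-18 + l)*(42 + Z)
(I(-27, -9) - X) + 2347 = ((-756 - 18*(-9) + 42*(-27) - 9*(-27)) - 1*1891/2191) + 2347 = ((-756 + 162 - 1134 + 243) - 1891/2191) + 2347 = (-1485 - 1891/2191) + 2347 = -3255526/2191 + 2347 = 1886751/2191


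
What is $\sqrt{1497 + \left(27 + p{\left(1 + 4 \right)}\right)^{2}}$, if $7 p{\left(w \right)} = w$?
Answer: $\frac{\sqrt{110989}}{7} \approx 47.593$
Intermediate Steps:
$p{\left(w \right)} = \frac{w}{7}$
$\sqrt{1497 + \left(27 + p{\left(1 + 4 \right)}\right)^{2}} = \sqrt{1497 + \left(27 + \frac{1 + 4}{7}\right)^{2}} = \sqrt{1497 + \left(27 + \frac{1}{7} \cdot 5\right)^{2}} = \sqrt{1497 + \left(27 + \frac{5}{7}\right)^{2}} = \sqrt{1497 + \left(\frac{194}{7}\right)^{2}} = \sqrt{1497 + \frac{37636}{49}} = \sqrt{\frac{110989}{49}} = \frac{\sqrt{110989}}{7}$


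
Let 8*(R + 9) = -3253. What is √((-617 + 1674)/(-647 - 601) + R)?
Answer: I*√40541046/312 ≈ 20.408*I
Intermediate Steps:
R = -3325/8 (R = -9 + (⅛)*(-3253) = -9 - 3253/8 = -3325/8 ≈ -415.63)
√((-617 + 1674)/(-647 - 601) + R) = √((-617 + 1674)/(-647 - 601) - 3325/8) = √(1057/(-1248) - 3325/8) = √(1057*(-1/1248) - 3325/8) = √(-1057/1248 - 3325/8) = √(-519757/1248) = I*√40541046/312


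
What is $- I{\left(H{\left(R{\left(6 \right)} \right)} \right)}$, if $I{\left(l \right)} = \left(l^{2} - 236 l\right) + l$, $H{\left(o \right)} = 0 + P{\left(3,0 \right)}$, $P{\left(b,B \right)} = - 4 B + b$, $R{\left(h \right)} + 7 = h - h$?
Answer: $696$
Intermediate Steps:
$R{\left(h \right)} = -7$ ($R{\left(h \right)} = -7 + \left(h - h\right) = -7 + 0 = -7$)
$P{\left(b,B \right)} = b - 4 B$
$H{\left(o \right)} = 3$ ($H{\left(o \right)} = 0 + \left(3 - 0\right) = 0 + \left(3 + 0\right) = 0 + 3 = 3$)
$I{\left(l \right)} = l^{2} - 235 l$
$- I{\left(H{\left(R{\left(6 \right)} \right)} \right)} = - 3 \left(-235 + 3\right) = - 3 \left(-232\right) = \left(-1\right) \left(-696\right) = 696$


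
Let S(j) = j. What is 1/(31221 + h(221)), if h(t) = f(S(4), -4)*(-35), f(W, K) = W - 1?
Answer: 1/31116 ≈ 3.2138e-5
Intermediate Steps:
f(W, K) = -1 + W
h(t) = -105 (h(t) = (-1 + 4)*(-35) = 3*(-35) = -105)
1/(31221 + h(221)) = 1/(31221 - 105) = 1/31116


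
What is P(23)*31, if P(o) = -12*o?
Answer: -8556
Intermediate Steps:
P(23)*31 = -12*23*31 = -276*31 = -8556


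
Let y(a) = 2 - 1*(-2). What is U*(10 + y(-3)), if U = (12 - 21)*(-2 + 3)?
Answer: -126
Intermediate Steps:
y(a) = 4 (y(a) = 2 + 2 = 4)
U = -9 (U = -9*1 = -9)
U*(10 + y(-3)) = -9*(10 + 4) = -9*14 = -126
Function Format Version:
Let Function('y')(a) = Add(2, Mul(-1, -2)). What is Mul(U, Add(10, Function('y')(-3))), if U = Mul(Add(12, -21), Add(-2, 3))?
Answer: -126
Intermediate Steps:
Function('y')(a) = 4 (Function('y')(a) = Add(2, 2) = 4)
U = -9 (U = Mul(-9, 1) = -9)
Mul(U, Add(10, Function('y')(-3))) = Mul(-9, Add(10, 4)) = Mul(-9, 14) = -126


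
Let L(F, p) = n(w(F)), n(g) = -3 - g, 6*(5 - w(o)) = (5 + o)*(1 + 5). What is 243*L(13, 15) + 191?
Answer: 2621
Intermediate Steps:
w(o) = -o (w(o) = 5 - (5 + o)*(1 + 5)/6 = 5 - (5 + o)*6/6 = 5 - (30 + 6*o)/6 = 5 + (-5 - o) = -o)
L(F, p) = -3 + F (L(F, p) = -3 - (-1)*F = -3 + F)
243*L(13, 15) + 191 = 243*(-3 + 13) + 191 = 243*10 + 191 = 2430 + 191 = 2621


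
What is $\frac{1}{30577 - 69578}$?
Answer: $- \frac{1}{39001} \approx -2.564 \cdot 10^{-5}$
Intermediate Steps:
$\frac{1}{30577 - 69578} = \frac{1}{-39001} = - \frac{1}{39001}$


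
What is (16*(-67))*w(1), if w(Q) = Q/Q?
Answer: -1072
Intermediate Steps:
w(Q) = 1
(16*(-67))*w(1) = (16*(-67))*1 = -1072*1 = -1072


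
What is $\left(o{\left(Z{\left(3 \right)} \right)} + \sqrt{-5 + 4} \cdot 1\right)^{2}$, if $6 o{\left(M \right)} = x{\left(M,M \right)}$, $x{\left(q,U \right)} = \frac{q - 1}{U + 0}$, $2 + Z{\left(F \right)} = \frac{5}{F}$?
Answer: $- \frac{5}{9} + \frac{4 i}{3} \approx -0.55556 + 1.3333 i$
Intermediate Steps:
$Z{\left(F \right)} = -2 + \frac{5}{F}$
$x{\left(q,U \right)} = \frac{-1 + q}{U}$
$o{\left(M \right)} = \frac{-1 + M}{6 M}$ ($o{\left(M \right)} = \frac{\frac{1}{M} \left(-1 + M\right)}{6} = \frac{-1 + M}{6 M}$)
$\left(o{\left(Z{\left(3 \right)} \right)} + \sqrt{-5 + 4} \cdot 1\right)^{2} = \left(\frac{-1 - \left(2 - \frac{5}{3}\right)}{6 \left(-2 + \frac{5}{3}\right)} + \sqrt{-5 + 4} \cdot 1\right)^{2} = \left(\frac{-1 + \left(-2 + 5 \cdot \frac{1}{3}\right)}{6 \left(-2 + 5 \cdot \frac{1}{3}\right)} + \sqrt{-1} \cdot 1\right)^{2} = \left(\frac{-1 + \left(-2 + \frac{5}{3}\right)}{6 \left(-2 + \frac{5}{3}\right)} + i 1\right)^{2} = \left(\frac{-1 - \frac{1}{3}}{6 \left(- \frac{1}{3}\right)} + i\right)^{2} = \left(\frac{1}{6} \left(-3\right) \left(- \frac{4}{3}\right) + i\right)^{2} = \left(\frac{2}{3} + i\right)^{2}$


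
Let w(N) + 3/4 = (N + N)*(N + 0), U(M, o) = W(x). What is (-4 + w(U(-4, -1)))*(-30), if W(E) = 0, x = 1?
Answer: 285/2 ≈ 142.50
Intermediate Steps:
U(M, o) = 0
w(N) = -3/4 + 2*N**2 (w(N) = -3/4 + (N + N)*(N + 0) = -3/4 + (2*N)*N = -3/4 + 2*N**2)
(-4 + w(U(-4, -1)))*(-30) = (-4 + (-3/4 + 2*0**2))*(-30) = (-4 + (-3/4 + 2*0))*(-30) = (-4 + (-3/4 + 0))*(-30) = (-4 - 3/4)*(-30) = -19/4*(-30) = 285/2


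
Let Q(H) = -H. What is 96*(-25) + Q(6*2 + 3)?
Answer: -2415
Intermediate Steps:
96*(-25) + Q(6*2 + 3) = 96*(-25) - (6*2 + 3) = -2400 - (12 + 3) = -2400 - 1*15 = -2400 - 15 = -2415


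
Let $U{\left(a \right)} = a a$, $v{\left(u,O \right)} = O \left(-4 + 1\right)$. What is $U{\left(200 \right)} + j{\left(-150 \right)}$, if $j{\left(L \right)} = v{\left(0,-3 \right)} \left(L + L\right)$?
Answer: $37300$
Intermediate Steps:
$v{\left(u,O \right)} = - 3 O$ ($v{\left(u,O \right)} = O \left(-3\right) = - 3 O$)
$U{\left(a \right)} = a^{2}$
$j{\left(L \right)} = 18 L$ ($j{\left(L \right)} = \left(-3\right) \left(-3\right) \left(L + L\right) = 9 \cdot 2 L = 18 L$)
$U{\left(200 \right)} + j{\left(-150 \right)} = 200^{2} + 18 \left(-150\right) = 40000 - 2700 = 37300$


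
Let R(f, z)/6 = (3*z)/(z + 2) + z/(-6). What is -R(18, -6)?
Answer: -33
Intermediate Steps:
R(f, z) = -z + 18*z/(2 + z) (R(f, z) = 6*((3*z)/(z + 2) + z/(-6)) = 6*((3*z)/(2 + z) + z*(-1/6)) = 6*(3*z/(2 + z) - z/6) = 6*(-z/6 + 3*z/(2 + z)) = -z + 18*z/(2 + z))
-R(18, -6) = -(-6)*(16 - 1*(-6))/(2 - 6) = -(-6)*(16 + 6)/(-4) = -(-6)*(-1)*22/4 = -1*33 = -33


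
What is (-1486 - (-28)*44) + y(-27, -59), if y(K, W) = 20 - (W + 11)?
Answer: -186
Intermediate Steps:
y(K, W) = 9 - W (y(K, W) = 20 - (11 + W) = 20 + (-11 - W) = 9 - W)
(-1486 - (-28)*44) + y(-27, -59) = (-1486 - (-28)*44) + (9 - 1*(-59)) = (-1486 - 1*(-1232)) + (9 + 59) = (-1486 + 1232) + 68 = -254 + 68 = -186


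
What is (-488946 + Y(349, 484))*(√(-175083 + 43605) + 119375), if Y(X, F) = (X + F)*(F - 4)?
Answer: -10637028750 - 89106*I*√131478 ≈ -1.0637e+10 - 3.231e+7*I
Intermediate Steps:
Y(X, F) = (-4 + F)*(F + X) (Y(X, F) = (F + X)*(-4 + F) = (-4 + F)*(F + X))
(-488946 + Y(349, 484))*(√(-175083 + 43605) + 119375) = (-488946 + (484² - 4*484 - 4*349 + 484*349))*(√(-175083 + 43605) + 119375) = (-488946 + (234256 - 1936 - 1396 + 168916))*(√(-131478) + 119375) = (-488946 + 399840)*(I*√131478 + 119375) = -89106*(119375 + I*√131478) = -10637028750 - 89106*I*√131478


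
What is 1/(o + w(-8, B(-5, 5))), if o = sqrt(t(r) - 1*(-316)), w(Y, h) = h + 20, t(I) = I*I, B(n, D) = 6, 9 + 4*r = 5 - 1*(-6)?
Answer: 104/1439 - 2*sqrt(1265)/1439 ≈ 0.022840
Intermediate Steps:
r = 1/2 (r = -9/4 + (5 - 1*(-6))/4 = -9/4 + (5 + 6)/4 = -9/4 + (1/4)*11 = -9/4 + 11/4 = 1/2 ≈ 0.50000)
t(I) = I**2
w(Y, h) = 20 + h
o = sqrt(1265)/2 (o = sqrt((1/2)**2 - 1*(-316)) = sqrt(1/4 + 316) = sqrt(1265/4) = sqrt(1265)/2 ≈ 17.783)
1/(o + w(-8, B(-5, 5))) = 1/(sqrt(1265)/2 + (20 + 6)) = 1/(sqrt(1265)/2 + 26) = 1/(26 + sqrt(1265)/2)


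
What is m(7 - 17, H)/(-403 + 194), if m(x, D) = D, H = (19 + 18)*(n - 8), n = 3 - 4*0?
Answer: 185/209 ≈ 0.88517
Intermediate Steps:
n = 3 (n = 3 + 0 = 3)
H = -185 (H = (19 + 18)*(3 - 8) = 37*(-5) = -185)
m(7 - 17, H)/(-403 + 194) = -185/(-403 + 194) = -185/(-209) = -185*(-1/209) = 185/209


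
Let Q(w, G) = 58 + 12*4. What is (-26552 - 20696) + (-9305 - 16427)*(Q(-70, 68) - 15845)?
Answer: 404948700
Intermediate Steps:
Q(w, G) = 106 (Q(w, G) = 58 + 48 = 106)
(-26552 - 20696) + (-9305 - 16427)*(Q(-70, 68) - 15845) = (-26552 - 20696) + (-9305 - 16427)*(106 - 15845) = -47248 - 25732*(-15739) = -47248 + 404995948 = 404948700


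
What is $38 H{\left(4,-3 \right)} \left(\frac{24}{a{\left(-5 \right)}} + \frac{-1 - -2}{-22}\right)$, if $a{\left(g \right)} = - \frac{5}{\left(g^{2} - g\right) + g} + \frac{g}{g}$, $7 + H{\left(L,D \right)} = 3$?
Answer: $- \frac{50084}{11} \approx -4553.1$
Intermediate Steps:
$H{\left(L,D \right)} = -4$ ($H{\left(L,D \right)} = -7 + 3 = -4$)
$a{\left(g \right)} = 1 - \frac{5}{g^{2}}$ ($a{\left(g \right)} = - \frac{5}{g^{2}} + 1 = 1 - \frac{5}{g^{2}}$)
$38 H{\left(4,-3 \right)} \left(\frac{24}{a{\left(-5 \right)}} + \frac{-1 - -2}{-22}\right) = 38 \left(-4\right) \left(\frac{24}{1 - \frac{5}{25}} + \frac{-1 - -2}{-22}\right) = - 152 \left(\frac{24}{1 - \frac{1}{5}} + \left(-1 + 2\right) \left(- \frac{1}{22}\right)\right) = - 152 \left(\frac{24}{1 - \frac{1}{5}} + 1 \left(- \frac{1}{22}\right)\right) = - 152 \left(\frac{24}{\frac{4}{5}} - \frac{1}{22}\right) = - 152 \left(24 \cdot \frac{5}{4} - \frac{1}{22}\right) = - 152 \left(30 - \frac{1}{22}\right) = \left(-152\right) \frac{659}{22} = - \frac{50084}{11}$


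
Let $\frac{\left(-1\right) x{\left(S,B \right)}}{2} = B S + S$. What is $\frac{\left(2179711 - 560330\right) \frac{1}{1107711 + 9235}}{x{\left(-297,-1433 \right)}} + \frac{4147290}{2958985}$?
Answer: $\frac{788053155188505287}{562256389385212896} \approx 1.4016$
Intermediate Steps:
$x{\left(S,B \right)} = - 2 S - 2 B S$ ($x{\left(S,B \right)} = - 2 \left(B S + S\right) = - 2 \left(S + B S\right) = - 2 S - 2 B S$)
$\frac{\left(2179711 - 560330\right) \frac{1}{1107711 + 9235}}{x{\left(-297,-1433 \right)}} + \frac{4147290}{2958985} = \frac{\left(2179711 - 560330\right) \frac{1}{1107711 + 9235}}{\left(-2\right) \left(-297\right) \left(1 - 1433\right)} + \frac{4147290}{2958985} = \frac{1619381 \cdot \frac{1}{1116946}}{\left(-2\right) \left(-297\right) \left(-1432\right)} + 4147290 \cdot \frac{1}{2958985} = \frac{1619381 \cdot \frac{1}{1116946}}{-850608} + \frac{829458}{591797} = \frac{1619381}{1116946} \left(- \frac{1}{850608}\right) + \frac{829458}{591797} = - \frac{1619381}{950083203168} + \frac{829458}{591797} = \frac{788053155188505287}{562256389385212896}$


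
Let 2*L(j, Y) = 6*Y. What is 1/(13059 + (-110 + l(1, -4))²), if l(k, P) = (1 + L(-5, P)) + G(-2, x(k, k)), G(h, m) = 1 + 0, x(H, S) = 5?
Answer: 1/27459 ≈ 3.6418e-5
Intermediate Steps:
L(j, Y) = 3*Y (L(j, Y) = (6*Y)/2 = 3*Y)
G(h, m) = 1
l(k, P) = 2 + 3*P (l(k, P) = (1 + 3*P) + 1 = 2 + 3*P)
1/(13059 + (-110 + l(1, -4))²) = 1/(13059 + (-110 + (2 + 3*(-4)))²) = 1/(13059 + (-110 + (2 - 12))²) = 1/(13059 + (-110 - 10)²) = 1/(13059 + (-120)²) = 1/(13059 + 14400) = 1/27459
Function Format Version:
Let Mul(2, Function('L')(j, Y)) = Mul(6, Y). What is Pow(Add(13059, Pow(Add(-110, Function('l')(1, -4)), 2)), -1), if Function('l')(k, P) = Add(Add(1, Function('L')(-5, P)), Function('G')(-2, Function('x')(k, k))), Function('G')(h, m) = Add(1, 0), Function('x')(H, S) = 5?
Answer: Rational(1, 27459) ≈ 3.6418e-5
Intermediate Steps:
Function('L')(j, Y) = Mul(3, Y) (Function('L')(j, Y) = Mul(Rational(1, 2), Mul(6, Y)) = Mul(3, Y))
Function('G')(h, m) = 1
Function('l')(k, P) = Add(2, Mul(3, P)) (Function('l')(k, P) = Add(Add(1, Mul(3, P)), 1) = Add(2, Mul(3, P)))
Pow(Add(13059, Pow(Add(-110, Function('l')(1, -4)), 2)), -1) = Pow(Add(13059, Pow(Add(-110, Add(2, Mul(3, -4))), 2)), -1) = Pow(Add(13059, Pow(Add(-110, Add(2, -12)), 2)), -1) = Pow(Add(13059, Pow(Add(-110, -10), 2)), -1) = Pow(Add(13059, Pow(-120, 2)), -1) = Pow(Add(13059, 14400), -1) = Pow(27459, -1) = Rational(1, 27459)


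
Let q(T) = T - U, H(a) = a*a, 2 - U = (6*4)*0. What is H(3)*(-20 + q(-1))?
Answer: -207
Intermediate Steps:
U = 2 (U = 2 - 6*4*0 = 2 - 24*0 = 2 - 1*0 = 2 + 0 = 2)
H(a) = a²
q(T) = -2 + T (q(T) = T - 1*2 = T - 2 = -2 + T)
H(3)*(-20 + q(-1)) = 3²*(-20 + (-2 - 1)) = 9*(-20 - 3) = 9*(-23) = -207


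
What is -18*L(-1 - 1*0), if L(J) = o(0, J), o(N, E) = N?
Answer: 0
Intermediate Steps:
L(J) = 0
-18*L(-1 - 1*0) = -18*0 = 0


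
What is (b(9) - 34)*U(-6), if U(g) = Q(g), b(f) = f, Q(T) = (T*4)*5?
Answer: 3000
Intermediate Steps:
Q(T) = 20*T (Q(T) = (4*T)*5 = 20*T)
U(g) = 20*g
(b(9) - 34)*U(-6) = (9 - 34)*(20*(-6)) = -25*(-120) = 3000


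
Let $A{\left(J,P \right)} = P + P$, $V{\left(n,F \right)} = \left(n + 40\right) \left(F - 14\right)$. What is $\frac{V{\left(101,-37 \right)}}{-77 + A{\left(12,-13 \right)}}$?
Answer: $\frac{7191}{103} \approx 69.816$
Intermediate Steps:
$V{\left(n,F \right)} = \left(-14 + F\right) \left(40 + n\right)$ ($V{\left(n,F \right)} = \left(40 + n\right) \left(-14 + F\right) = \left(-14 + F\right) \left(40 + n\right)$)
$A{\left(J,P \right)} = 2 P$
$\frac{V{\left(101,-37 \right)}}{-77 + A{\left(12,-13 \right)}} = \frac{-560 - 1414 + 40 \left(-37\right) - 3737}{-77 + 2 \left(-13\right)} = \frac{-560 - 1414 - 1480 - 3737}{-77 - 26} = \frac{1}{-103} \left(-7191\right) = \left(- \frac{1}{103}\right) \left(-7191\right) = \frac{7191}{103}$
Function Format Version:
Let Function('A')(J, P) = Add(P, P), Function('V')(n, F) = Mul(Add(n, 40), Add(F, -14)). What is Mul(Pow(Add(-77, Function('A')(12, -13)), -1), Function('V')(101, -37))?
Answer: Rational(7191, 103) ≈ 69.816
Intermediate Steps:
Function('V')(n, F) = Mul(Add(-14, F), Add(40, n)) (Function('V')(n, F) = Mul(Add(40, n), Add(-14, F)) = Mul(Add(-14, F), Add(40, n)))
Function('A')(J, P) = Mul(2, P)
Mul(Pow(Add(-77, Function('A')(12, -13)), -1), Function('V')(101, -37)) = Mul(Pow(Add(-77, Mul(2, -13)), -1), Add(-560, Mul(-14, 101), Mul(40, -37), Mul(-37, 101))) = Mul(Pow(Add(-77, -26), -1), Add(-560, -1414, -1480, -3737)) = Mul(Pow(-103, -1), -7191) = Mul(Rational(-1, 103), -7191) = Rational(7191, 103)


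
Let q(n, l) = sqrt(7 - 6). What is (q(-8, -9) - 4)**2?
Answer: 9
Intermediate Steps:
q(n, l) = 1 (q(n, l) = sqrt(1) = 1)
(q(-8, -9) - 4)**2 = (1 - 4)**2 = (-3)**2 = 9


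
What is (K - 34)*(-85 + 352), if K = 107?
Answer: 19491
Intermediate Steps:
(K - 34)*(-85 + 352) = (107 - 34)*(-85 + 352) = 73*267 = 19491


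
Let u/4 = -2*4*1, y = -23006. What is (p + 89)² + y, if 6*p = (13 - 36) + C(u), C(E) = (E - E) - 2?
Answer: -569135/36 ≈ -15809.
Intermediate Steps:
u = -32 (u = 4*(-2*4*1) = 4*(-8*1) = 4*(-8) = -32)
C(E) = -2 (C(E) = 0 - 2 = -2)
p = -25/6 (p = ((13 - 36) - 2)/6 = (-23 - 2)/6 = (⅙)*(-25) = -25/6 ≈ -4.1667)
(p + 89)² + y = (-25/6 + 89)² - 23006 = (509/6)² - 23006 = 259081/36 - 23006 = -569135/36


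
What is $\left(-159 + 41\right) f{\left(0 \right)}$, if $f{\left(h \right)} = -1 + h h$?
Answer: $118$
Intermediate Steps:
$f{\left(h \right)} = -1 + h^{2}$
$\left(-159 + 41\right) f{\left(0 \right)} = \left(-159 + 41\right) \left(-1 + 0^{2}\right) = - 118 \left(-1 + 0\right) = \left(-118\right) \left(-1\right) = 118$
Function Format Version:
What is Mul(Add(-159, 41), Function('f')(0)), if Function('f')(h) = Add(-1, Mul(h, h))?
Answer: 118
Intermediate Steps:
Function('f')(h) = Add(-1, Pow(h, 2))
Mul(Add(-159, 41), Function('f')(0)) = Mul(Add(-159, 41), Add(-1, Pow(0, 2))) = Mul(-118, Add(-1, 0)) = Mul(-118, -1) = 118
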